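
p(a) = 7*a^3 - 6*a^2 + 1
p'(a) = 21*a^2 - 12*a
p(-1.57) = -40.88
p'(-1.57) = 70.60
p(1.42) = 8.94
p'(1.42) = 25.30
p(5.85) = 1197.08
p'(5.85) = 648.47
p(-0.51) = -1.49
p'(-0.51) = 11.58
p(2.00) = 33.00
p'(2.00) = 60.00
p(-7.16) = -2876.03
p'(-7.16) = 1162.50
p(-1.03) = -13.01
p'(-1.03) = 34.64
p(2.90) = 121.26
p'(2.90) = 141.81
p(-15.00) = -24974.00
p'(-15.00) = 4905.00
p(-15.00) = -24974.00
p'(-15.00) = 4905.00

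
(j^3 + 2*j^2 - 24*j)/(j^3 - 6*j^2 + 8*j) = (j + 6)/(j - 2)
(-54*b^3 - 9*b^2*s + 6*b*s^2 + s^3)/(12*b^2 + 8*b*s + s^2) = (-9*b^2 + s^2)/(2*b + s)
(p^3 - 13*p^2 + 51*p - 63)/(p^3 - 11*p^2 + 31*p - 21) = (p - 3)/(p - 1)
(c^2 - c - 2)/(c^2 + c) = (c - 2)/c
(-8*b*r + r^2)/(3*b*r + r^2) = (-8*b + r)/(3*b + r)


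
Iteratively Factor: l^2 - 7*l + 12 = (l - 3)*(l - 4)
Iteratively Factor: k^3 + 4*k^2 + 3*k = (k + 3)*(k^2 + k) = (k + 1)*(k + 3)*(k)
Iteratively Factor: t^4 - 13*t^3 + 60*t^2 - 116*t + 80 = (t - 4)*(t^3 - 9*t^2 + 24*t - 20) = (t - 4)*(t - 2)*(t^2 - 7*t + 10) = (t - 5)*(t - 4)*(t - 2)*(t - 2)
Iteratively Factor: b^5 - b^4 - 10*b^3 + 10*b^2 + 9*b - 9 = (b - 1)*(b^4 - 10*b^2 + 9) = (b - 1)*(b + 1)*(b^3 - b^2 - 9*b + 9) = (b - 3)*(b - 1)*(b + 1)*(b^2 + 2*b - 3) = (b - 3)*(b - 1)*(b + 1)*(b + 3)*(b - 1)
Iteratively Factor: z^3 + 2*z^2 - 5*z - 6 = (z + 3)*(z^2 - z - 2) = (z - 2)*(z + 3)*(z + 1)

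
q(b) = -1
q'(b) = 0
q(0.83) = -1.00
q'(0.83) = 0.00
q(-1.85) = -1.00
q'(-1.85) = 0.00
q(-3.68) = -1.00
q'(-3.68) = 0.00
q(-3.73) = -1.00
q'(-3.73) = 0.00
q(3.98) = -1.00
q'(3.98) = 0.00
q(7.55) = -1.00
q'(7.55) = 0.00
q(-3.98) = -1.00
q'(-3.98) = 0.00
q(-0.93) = -1.00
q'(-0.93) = 0.00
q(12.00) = -1.00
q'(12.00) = 0.00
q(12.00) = -1.00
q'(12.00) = 0.00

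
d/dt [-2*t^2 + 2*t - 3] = 2 - 4*t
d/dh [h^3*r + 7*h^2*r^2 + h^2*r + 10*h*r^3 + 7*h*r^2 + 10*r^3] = r*(3*h^2 + 14*h*r + 2*h + 10*r^2 + 7*r)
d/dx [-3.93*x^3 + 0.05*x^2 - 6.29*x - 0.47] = -11.79*x^2 + 0.1*x - 6.29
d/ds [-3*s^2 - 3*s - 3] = -6*s - 3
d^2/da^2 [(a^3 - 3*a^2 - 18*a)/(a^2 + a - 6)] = -16/(a^3 - 6*a^2 + 12*a - 8)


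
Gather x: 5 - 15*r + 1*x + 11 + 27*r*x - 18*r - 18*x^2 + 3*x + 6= -33*r - 18*x^2 + x*(27*r + 4) + 22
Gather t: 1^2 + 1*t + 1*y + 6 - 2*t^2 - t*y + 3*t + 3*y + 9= -2*t^2 + t*(4 - y) + 4*y + 16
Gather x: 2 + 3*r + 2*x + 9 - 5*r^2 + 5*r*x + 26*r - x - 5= -5*r^2 + 29*r + x*(5*r + 1) + 6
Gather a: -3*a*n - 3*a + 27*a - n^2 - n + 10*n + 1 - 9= a*(24 - 3*n) - n^2 + 9*n - 8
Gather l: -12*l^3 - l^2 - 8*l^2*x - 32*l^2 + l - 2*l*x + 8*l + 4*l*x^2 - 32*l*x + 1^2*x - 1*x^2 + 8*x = -12*l^3 + l^2*(-8*x - 33) + l*(4*x^2 - 34*x + 9) - x^2 + 9*x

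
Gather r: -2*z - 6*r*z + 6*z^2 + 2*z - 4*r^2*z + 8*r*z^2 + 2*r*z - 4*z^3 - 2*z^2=-4*r^2*z + r*(8*z^2 - 4*z) - 4*z^3 + 4*z^2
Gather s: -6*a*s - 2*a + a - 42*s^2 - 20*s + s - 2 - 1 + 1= -a - 42*s^2 + s*(-6*a - 19) - 2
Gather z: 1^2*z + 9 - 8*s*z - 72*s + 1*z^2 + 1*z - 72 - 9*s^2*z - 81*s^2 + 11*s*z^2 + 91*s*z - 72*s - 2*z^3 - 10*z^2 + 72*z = -81*s^2 - 144*s - 2*z^3 + z^2*(11*s - 9) + z*(-9*s^2 + 83*s + 74) - 63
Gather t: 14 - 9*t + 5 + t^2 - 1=t^2 - 9*t + 18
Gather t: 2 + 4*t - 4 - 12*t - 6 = -8*t - 8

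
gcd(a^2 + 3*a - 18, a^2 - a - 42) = a + 6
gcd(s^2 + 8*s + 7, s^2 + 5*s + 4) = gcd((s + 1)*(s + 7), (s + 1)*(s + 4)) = s + 1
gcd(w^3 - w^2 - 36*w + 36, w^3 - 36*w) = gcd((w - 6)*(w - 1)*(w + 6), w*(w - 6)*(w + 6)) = w^2 - 36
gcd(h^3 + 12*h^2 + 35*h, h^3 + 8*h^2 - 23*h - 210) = h + 7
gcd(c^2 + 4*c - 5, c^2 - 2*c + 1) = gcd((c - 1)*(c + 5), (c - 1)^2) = c - 1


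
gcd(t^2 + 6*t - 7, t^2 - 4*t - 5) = 1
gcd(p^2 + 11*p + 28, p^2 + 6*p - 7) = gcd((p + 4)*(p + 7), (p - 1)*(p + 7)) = p + 7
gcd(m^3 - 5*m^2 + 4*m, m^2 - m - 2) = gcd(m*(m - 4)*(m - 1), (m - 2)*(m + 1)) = 1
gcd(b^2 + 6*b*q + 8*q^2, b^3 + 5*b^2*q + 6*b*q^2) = b + 2*q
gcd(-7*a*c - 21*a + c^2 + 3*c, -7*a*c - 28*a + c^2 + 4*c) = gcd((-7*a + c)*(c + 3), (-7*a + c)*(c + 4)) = 7*a - c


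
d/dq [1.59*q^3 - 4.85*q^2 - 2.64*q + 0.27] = 4.77*q^2 - 9.7*q - 2.64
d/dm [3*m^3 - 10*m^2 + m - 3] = 9*m^2 - 20*m + 1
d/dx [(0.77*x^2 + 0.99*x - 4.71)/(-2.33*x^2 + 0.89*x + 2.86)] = (2.992*x^2 - 17.5442*x + 7.0233)/(5.4289*x^4 - 4.1474*x^3 - 12.5355*x^2 + 5.0908*x + 8.1796)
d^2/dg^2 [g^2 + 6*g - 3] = 2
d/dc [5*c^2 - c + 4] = 10*c - 1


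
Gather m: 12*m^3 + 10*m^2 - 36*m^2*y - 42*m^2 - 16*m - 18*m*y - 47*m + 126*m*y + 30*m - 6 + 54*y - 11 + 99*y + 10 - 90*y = 12*m^3 + m^2*(-36*y - 32) + m*(108*y - 33) + 63*y - 7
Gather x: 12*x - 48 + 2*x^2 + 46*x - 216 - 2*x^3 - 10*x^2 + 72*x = -2*x^3 - 8*x^2 + 130*x - 264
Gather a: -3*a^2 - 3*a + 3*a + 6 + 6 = 12 - 3*a^2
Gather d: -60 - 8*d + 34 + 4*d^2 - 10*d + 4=4*d^2 - 18*d - 22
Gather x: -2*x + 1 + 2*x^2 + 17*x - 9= 2*x^2 + 15*x - 8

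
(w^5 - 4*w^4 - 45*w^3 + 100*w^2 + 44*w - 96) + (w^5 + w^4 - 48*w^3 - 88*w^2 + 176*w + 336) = 2*w^5 - 3*w^4 - 93*w^3 + 12*w^2 + 220*w + 240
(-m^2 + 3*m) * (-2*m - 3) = 2*m^3 - 3*m^2 - 9*m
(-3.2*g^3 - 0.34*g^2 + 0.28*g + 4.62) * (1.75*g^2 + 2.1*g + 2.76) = -5.6*g^5 - 7.315*g^4 - 9.056*g^3 + 7.7346*g^2 + 10.4748*g + 12.7512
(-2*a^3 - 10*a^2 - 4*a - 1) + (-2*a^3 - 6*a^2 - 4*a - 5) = -4*a^3 - 16*a^2 - 8*a - 6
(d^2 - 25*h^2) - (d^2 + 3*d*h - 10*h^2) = -3*d*h - 15*h^2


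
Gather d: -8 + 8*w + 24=8*w + 16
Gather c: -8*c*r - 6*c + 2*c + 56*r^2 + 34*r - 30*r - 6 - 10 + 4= c*(-8*r - 4) + 56*r^2 + 4*r - 12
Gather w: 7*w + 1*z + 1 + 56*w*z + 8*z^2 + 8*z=w*(56*z + 7) + 8*z^2 + 9*z + 1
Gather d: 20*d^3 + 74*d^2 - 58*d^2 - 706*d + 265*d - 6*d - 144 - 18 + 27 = 20*d^3 + 16*d^2 - 447*d - 135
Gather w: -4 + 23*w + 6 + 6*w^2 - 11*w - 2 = 6*w^2 + 12*w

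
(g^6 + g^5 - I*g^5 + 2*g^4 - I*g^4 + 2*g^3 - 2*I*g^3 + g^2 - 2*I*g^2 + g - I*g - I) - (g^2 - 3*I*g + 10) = g^6 + g^5 - I*g^5 + 2*g^4 - I*g^4 + 2*g^3 - 2*I*g^3 - 2*I*g^2 + g + 2*I*g - 10 - I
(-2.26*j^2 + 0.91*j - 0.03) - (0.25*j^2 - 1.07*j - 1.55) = -2.51*j^2 + 1.98*j + 1.52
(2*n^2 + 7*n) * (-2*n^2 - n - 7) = -4*n^4 - 16*n^3 - 21*n^2 - 49*n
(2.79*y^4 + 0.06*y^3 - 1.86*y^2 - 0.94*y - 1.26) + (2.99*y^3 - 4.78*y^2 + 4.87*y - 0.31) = 2.79*y^4 + 3.05*y^3 - 6.64*y^2 + 3.93*y - 1.57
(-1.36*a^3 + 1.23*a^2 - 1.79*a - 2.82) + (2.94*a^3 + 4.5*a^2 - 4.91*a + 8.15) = 1.58*a^3 + 5.73*a^2 - 6.7*a + 5.33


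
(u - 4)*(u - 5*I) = u^2 - 4*u - 5*I*u + 20*I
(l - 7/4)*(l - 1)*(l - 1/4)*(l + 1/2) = l^4 - 5*l^3/2 + 15*l^2/16 + 25*l/32 - 7/32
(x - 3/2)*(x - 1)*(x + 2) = x^3 - x^2/2 - 7*x/2 + 3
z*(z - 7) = z^2 - 7*z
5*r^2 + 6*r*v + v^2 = (r + v)*(5*r + v)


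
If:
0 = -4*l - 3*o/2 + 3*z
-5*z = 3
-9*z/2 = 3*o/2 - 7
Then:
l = -23/8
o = 97/15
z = -3/5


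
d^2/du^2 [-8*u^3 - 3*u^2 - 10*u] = -48*u - 6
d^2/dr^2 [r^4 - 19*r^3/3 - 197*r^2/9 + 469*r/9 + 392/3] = 12*r^2 - 38*r - 394/9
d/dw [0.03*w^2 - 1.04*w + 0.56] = 0.06*w - 1.04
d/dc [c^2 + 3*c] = 2*c + 3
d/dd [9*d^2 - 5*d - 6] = 18*d - 5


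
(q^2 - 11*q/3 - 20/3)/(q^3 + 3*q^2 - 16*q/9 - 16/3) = 3*(q - 5)/(3*q^2 + 5*q - 12)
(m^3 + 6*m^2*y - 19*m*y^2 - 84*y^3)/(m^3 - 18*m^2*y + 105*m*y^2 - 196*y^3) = (m^2 + 10*m*y + 21*y^2)/(m^2 - 14*m*y + 49*y^2)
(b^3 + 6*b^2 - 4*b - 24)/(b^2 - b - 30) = (-b^3 - 6*b^2 + 4*b + 24)/(-b^2 + b + 30)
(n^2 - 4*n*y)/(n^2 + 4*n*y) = (n - 4*y)/(n + 4*y)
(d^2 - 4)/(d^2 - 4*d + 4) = (d + 2)/(d - 2)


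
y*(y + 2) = y^2 + 2*y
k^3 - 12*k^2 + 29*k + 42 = (k - 7)*(k - 6)*(k + 1)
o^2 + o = o*(o + 1)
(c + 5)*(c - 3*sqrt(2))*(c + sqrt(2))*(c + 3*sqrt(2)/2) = c^4 - sqrt(2)*c^3/2 + 5*c^3 - 12*c^2 - 5*sqrt(2)*c^2/2 - 60*c - 9*sqrt(2)*c - 45*sqrt(2)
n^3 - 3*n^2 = n^2*(n - 3)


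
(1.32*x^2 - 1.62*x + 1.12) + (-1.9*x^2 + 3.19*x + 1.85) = -0.58*x^2 + 1.57*x + 2.97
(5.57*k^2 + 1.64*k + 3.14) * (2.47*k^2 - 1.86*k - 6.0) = 13.7579*k^4 - 6.3094*k^3 - 28.7146*k^2 - 15.6804*k - 18.84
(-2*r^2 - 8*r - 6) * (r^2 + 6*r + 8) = -2*r^4 - 20*r^3 - 70*r^2 - 100*r - 48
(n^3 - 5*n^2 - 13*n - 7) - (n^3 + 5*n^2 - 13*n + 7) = -10*n^2 - 14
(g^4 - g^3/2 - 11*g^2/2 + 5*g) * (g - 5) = g^5 - 11*g^4/2 - 3*g^3 + 65*g^2/2 - 25*g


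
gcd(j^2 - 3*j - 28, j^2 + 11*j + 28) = j + 4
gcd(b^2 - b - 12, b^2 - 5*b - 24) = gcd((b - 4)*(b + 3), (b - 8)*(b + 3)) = b + 3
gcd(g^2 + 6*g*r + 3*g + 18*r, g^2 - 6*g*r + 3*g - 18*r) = g + 3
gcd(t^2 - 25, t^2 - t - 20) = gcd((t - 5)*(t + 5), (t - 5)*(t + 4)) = t - 5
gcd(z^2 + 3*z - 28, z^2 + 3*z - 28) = z^2 + 3*z - 28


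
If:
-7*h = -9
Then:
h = 9/7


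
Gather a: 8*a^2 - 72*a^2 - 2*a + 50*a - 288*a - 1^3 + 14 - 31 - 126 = -64*a^2 - 240*a - 144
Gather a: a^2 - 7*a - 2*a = a^2 - 9*a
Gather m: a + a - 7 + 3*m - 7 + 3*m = 2*a + 6*m - 14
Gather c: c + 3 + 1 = c + 4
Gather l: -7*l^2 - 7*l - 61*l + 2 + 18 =-7*l^2 - 68*l + 20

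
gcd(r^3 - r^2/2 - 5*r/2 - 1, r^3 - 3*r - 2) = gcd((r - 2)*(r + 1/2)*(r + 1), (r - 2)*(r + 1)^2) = r^2 - r - 2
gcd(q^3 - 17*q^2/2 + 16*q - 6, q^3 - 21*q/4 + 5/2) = q^2 - 5*q/2 + 1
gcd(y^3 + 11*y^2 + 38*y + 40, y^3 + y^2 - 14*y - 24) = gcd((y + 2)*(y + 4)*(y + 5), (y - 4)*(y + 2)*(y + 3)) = y + 2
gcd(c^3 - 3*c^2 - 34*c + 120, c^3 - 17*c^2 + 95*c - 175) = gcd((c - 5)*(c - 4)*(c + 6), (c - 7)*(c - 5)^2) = c - 5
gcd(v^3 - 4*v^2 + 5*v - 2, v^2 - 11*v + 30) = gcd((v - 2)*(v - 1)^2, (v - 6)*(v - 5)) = 1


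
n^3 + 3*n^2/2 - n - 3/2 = (n - 1)*(n + 1)*(n + 3/2)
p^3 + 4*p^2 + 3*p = p*(p + 1)*(p + 3)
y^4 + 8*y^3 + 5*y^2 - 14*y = y*(y - 1)*(y + 2)*(y + 7)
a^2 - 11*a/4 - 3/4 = (a - 3)*(a + 1/4)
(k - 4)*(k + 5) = k^2 + k - 20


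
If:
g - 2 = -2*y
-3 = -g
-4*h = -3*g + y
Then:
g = 3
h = 19/8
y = -1/2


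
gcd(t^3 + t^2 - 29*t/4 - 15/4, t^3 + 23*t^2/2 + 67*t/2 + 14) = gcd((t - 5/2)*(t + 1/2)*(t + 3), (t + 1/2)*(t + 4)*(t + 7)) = t + 1/2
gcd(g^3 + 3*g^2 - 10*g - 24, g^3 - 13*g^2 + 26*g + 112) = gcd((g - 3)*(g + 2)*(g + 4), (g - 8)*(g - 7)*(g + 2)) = g + 2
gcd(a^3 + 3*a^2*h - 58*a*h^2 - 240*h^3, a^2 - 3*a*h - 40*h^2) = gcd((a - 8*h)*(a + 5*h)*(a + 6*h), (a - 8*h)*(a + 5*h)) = a^2 - 3*a*h - 40*h^2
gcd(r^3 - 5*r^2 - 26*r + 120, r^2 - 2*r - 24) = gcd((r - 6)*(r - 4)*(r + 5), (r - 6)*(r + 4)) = r - 6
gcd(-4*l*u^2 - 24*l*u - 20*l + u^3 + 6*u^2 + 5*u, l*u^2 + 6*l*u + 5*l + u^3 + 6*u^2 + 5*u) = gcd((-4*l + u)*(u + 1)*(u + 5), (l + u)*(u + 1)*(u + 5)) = u^2 + 6*u + 5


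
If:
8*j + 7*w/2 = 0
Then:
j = -7*w/16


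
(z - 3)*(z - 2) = z^2 - 5*z + 6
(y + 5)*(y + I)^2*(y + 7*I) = y^4 + 5*y^3 + 9*I*y^3 - 15*y^2 + 45*I*y^2 - 75*y - 7*I*y - 35*I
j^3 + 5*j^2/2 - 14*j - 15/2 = (j - 3)*(j + 1/2)*(j + 5)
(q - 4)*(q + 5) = q^2 + q - 20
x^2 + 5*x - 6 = (x - 1)*(x + 6)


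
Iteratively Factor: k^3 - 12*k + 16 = (k + 4)*(k^2 - 4*k + 4) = (k - 2)*(k + 4)*(k - 2)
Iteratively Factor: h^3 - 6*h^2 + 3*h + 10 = (h - 2)*(h^2 - 4*h - 5) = (h - 2)*(h + 1)*(h - 5)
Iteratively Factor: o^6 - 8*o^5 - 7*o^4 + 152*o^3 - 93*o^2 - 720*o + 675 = (o - 1)*(o^5 - 7*o^4 - 14*o^3 + 138*o^2 + 45*o - 675) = (o - 1)*(o + 3)*(o^4 - 10*o^3 + 16*o^2 + 90*o - 225) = (o - 1)*(o + 3)^2*(o^3 - 13*o^2 + 55*o - 75) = (o - 5)*(o - 1)*(o + 3)^2*(o^2 - 8*o + 15) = (o - 5)^2*(o - 1)*(o + 3)^2*(o - 3)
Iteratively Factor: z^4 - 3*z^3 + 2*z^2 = (z - 1)*(z^3 - 2*z^2) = z*(z - 1)*(z^2 - 2*z) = z*(z - 2)*(z - 1)*(z)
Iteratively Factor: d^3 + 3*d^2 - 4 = (d - 1)*(d^2 + 4*d + 4) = (d - 1)*(d + 2)*(d + 2)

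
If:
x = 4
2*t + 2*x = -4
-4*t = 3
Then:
No Solution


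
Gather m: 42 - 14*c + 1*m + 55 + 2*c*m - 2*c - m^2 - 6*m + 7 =-16*c - m^2 + m*(2*c - 5) + 104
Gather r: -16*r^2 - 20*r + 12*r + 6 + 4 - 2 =-16*r^2 - 8*r + 8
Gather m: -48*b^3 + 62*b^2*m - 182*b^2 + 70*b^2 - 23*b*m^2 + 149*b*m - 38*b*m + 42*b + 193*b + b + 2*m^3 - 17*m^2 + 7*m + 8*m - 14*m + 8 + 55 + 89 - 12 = -48*b^3 - 112*b^2 + 236*b + 2*m^3 + m^2*(-23*b - 17) + m*(62*b^2 + 111*b + 1) + 140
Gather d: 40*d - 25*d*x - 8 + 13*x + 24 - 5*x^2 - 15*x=d*(40 - 25*x) - 5*x^2 - 2*x + 16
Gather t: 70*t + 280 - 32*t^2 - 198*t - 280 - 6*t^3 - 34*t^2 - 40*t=-6*t^3 - 66*t^2 - 168*t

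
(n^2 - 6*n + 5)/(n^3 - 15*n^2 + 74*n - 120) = (n - 1)/(n^2 - 10*n + 24)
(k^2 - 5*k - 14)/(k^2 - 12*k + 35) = (k + 2)/(k - 5)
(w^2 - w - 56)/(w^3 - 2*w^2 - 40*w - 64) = (w + 7)/(w^2 + 6*w + 8)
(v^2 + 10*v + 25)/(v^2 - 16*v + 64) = (v^2 + 10*v + 25)/(v^2 - 16*v + 64)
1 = 1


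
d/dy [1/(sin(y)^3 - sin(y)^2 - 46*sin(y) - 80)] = (-3*sin(y)^2 + 2*sin(y) + 46)*cos(y)/(-sin(y)^3 + sin(y)^2 + 46*sin(y) + 80)^2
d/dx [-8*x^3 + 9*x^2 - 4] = 6*x*(3 - 4*x)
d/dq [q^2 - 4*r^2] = 2*q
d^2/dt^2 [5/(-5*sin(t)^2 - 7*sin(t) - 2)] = 5*(100*sin(t)^3 + 5*sin(t)^2 - 146*sin(t) - 78)/((sin(t) + 1)^2*(5*sin(t) + 2)^3)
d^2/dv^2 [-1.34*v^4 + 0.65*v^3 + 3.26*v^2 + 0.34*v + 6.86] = -16.08*v^2 + 3.9*v + 6.52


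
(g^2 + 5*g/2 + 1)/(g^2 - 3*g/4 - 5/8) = 4*(g + 2)/(4*g - 5)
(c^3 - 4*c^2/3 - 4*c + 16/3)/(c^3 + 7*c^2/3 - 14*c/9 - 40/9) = 3*(c - 2)/(3*c + 5)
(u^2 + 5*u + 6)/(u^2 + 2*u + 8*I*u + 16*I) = (u + 3)/(u + 8*I)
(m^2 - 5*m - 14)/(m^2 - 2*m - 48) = (-m^2 + 5*m + 14)/(-m^2 + 2*m + 48)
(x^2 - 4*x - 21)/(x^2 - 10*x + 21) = (x + 3)/(x - 3)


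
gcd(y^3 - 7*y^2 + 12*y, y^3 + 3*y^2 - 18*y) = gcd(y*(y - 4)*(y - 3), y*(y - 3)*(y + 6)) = y^2 - 3*y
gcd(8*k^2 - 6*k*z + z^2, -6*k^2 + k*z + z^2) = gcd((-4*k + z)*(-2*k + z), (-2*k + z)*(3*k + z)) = -2*k + z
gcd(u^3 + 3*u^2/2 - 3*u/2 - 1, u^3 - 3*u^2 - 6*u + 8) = u^2 + u - 2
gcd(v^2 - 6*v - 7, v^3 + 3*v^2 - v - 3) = v + 1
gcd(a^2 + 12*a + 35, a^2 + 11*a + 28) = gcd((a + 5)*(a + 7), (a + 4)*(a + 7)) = a + 7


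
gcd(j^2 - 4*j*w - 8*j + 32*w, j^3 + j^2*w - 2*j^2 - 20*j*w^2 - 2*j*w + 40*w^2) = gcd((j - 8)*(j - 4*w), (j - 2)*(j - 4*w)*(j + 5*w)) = -j + 4*w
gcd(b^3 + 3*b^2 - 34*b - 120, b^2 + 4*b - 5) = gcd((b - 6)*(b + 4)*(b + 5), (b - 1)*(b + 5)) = b + 5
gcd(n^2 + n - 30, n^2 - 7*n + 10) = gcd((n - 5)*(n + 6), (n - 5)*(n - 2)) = n - 5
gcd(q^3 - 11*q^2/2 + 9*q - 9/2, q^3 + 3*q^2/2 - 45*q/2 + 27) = q^2 - 9*q/2 + 9/2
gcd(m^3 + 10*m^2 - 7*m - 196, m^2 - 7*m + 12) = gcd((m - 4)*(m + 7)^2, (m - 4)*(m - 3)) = m - 4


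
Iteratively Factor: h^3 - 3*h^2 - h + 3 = (h - 1)*(h^2 - 2*h - 3) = (h - 3)*(h - 1)*(h + 1)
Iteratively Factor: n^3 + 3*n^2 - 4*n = (n)*(n^2 + 3*n - 4) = n*(n - 1)*(n + 4)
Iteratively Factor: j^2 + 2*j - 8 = (j - 2)*(j + 4)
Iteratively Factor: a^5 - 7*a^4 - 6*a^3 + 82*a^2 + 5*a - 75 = (a - 1)*(a^4 - 6*a^3 - 12*a^2 + 70*a + 75) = (a - 1)*(a + 1)*(a^3 - 7*a^2 - 5*a + 75) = (a - 1)*(a + 1)*(a + 3)*(a^2 - 10*a + 25) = (a - 5)*(a - 1)*(a + 1)*(a + 3)*(a - 5)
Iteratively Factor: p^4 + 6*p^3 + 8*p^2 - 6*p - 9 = (p + 1)*(p^3 + 5*p^2 + 3*p - 9) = (p - 1)*(p + 1)*(p^2 + 6*p + 9) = (p - 1)*(p + 1)*(p + 3)*(p + 3)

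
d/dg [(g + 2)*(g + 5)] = 2*g + 7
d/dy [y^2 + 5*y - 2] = 2*y + 5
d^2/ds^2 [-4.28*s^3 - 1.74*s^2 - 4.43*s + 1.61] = -25.68*s - 3.48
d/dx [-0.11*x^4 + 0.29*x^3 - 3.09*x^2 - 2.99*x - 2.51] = -0.44*x^3 + 0.87*x^2 - 6.18*x - 2.99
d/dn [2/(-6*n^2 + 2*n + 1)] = 4*(6*n - 1)/(-6*n^2 + 2*n + 1)^2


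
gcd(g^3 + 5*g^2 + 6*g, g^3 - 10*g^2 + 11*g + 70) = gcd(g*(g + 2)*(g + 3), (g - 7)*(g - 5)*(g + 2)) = g + 2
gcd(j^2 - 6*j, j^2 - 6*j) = j^2 - 6*j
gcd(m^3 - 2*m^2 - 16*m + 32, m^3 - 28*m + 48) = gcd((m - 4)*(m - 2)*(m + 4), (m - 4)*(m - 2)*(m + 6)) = m^2 - 6*m + 8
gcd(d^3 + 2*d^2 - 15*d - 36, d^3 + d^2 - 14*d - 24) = d^2 - d - 12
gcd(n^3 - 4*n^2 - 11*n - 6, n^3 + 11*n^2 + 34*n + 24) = n + 1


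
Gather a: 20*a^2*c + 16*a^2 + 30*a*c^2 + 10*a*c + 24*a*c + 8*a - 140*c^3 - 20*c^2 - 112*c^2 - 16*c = a^2*(20*c + 16) + a*(30*c^2 + 34*c + 8) - 140*c^3 - 132*c^2 - 16*c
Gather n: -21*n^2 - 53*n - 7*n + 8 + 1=-21*n^2 - 60*n + 9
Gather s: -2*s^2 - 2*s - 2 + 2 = -2*s^2 - 2*s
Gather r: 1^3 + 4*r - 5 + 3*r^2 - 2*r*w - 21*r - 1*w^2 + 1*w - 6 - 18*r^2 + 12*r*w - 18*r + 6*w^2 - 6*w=-15*r^2 + r*(10*w - 35) + 5*w^2 - 5*w - 10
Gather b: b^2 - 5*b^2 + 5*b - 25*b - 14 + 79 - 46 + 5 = -4*b^2 - 20*b + 24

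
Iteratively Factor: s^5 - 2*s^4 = (s)*(s^4 - 2*s^3) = s^2*(s^3 - 2*s^2) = s^3*(s^2 - 2*s) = s^3*(s - 2)*(s)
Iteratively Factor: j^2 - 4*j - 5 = (j + 1)*(j - 5)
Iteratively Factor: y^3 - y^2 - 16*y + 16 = (y - 4)*(y^2 + 3*y - 4) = (y - 4)*(y - 1)*(y + 4)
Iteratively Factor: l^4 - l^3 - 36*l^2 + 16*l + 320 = (l + 4)*(l^3 - 5*l^2 - 16*l + 80) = (l + 4)^2*(l^2 - 9*l + 20) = (l - 5)*(l + 4)^2*(l - 4)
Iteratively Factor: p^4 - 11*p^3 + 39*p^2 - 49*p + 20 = (p - 1)*(p^3 - 10*p^2 + 29*p - 20) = (p - 1)^2*(p^2 - 9*p + 20) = (p - 4)*(p - 1)^2*(p - 5)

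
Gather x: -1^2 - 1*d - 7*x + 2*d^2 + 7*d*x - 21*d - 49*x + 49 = 2*d^2 - 22*d + x*(7*d - 56) + 48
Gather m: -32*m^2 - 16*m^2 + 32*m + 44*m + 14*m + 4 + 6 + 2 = -48*m^2 + 90*m + 12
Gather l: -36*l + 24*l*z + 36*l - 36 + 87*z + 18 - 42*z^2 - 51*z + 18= 24*l*z - 42*z^2 + 36*z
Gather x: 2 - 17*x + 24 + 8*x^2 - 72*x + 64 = 8*x^2 - 89*x + 90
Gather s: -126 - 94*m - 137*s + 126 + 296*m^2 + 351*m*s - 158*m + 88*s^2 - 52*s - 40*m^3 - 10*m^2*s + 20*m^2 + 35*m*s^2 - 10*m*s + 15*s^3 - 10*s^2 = -40*m^3 + 316*m^2 - 252*m + 15*s^3 + s^2*(35*m + 78) + s*(-10*m^2 + 341*m - 189)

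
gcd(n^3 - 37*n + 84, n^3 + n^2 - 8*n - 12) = n - 3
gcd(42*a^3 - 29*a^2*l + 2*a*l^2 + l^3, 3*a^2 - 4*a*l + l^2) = 3*a - l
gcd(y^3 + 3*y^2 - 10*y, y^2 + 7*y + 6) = 1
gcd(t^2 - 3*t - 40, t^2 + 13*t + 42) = 1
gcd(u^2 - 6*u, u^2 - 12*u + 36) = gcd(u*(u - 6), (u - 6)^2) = u - 6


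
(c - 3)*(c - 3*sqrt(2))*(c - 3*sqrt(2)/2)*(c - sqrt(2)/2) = c^4 - 5*sqrt(2)*c^3 - 3*c^3 + 27*c^2/2 + 15*sqrt(2)*c^2 - 81*c/2 - 9*sqrt(2)*c/2 + 27*sqrt(2)/2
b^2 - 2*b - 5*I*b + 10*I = (b - 2)*(b - 5*I)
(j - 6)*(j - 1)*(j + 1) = j^3 - 6*j^2 - j + 6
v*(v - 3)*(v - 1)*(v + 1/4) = v^4 - 15*v^3/4 + 2*v^2 + 3*v/4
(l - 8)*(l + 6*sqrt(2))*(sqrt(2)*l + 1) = sqrt(2)*l^3 - 8*sqrt(2)*l^2 + 13*l^2 - 104*l + 6*sqrt(2)*l - 48*sqrt(2)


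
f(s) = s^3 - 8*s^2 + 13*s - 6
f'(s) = 3*s^2 - 16*s + 13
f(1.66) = -1.89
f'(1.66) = -5.29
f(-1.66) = -54.20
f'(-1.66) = 47.83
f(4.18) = -18.40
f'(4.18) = -1.46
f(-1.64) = -53.25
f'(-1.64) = 47.31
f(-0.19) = -8.77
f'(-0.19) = 16.15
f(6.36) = 10.34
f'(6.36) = 32.59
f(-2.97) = -141.38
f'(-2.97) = 86.98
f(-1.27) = -37.46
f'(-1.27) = 38.16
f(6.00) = 0.00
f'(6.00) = 25.00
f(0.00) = -6.00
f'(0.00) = 13.00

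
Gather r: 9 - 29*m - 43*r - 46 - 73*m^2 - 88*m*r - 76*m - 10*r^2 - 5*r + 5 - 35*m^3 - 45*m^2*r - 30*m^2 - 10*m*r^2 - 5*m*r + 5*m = -35*m^3 - 103*m^2 - 100*m + r^2*(-10*m - 10) + r*(-45*m^2 - 93*m - 48) - 32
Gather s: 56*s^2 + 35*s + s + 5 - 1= 56*s^2 + 36*s + 4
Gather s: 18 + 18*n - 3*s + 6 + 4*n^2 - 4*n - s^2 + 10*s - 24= 4*n^2 + 14*n - s^2 + 7*s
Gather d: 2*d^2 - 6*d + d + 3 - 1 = 2*d^2 - 5*d + 2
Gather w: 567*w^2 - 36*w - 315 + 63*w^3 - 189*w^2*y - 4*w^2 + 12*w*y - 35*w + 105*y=63*w^3 + w^2*(563 - 189*y) + w*(12*y - 71) + 105*y - 315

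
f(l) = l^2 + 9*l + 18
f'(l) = 2*l + 9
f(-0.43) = 14.31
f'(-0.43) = 8.14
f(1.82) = 37.69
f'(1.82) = 12.64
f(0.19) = 19.75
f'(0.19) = 9.38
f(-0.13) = 16.85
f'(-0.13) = 8.74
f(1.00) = 28.00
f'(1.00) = 11.00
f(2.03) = 40.39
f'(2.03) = 13.06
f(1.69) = 36.07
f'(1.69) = 12.38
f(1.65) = 35.57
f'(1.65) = 12.30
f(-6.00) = 0.00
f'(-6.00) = -3.00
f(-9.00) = 18.00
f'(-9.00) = -9.00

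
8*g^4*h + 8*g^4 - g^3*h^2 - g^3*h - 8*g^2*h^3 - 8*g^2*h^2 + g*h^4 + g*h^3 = (-8*g + h)*(-g + h)*(g + h)*(g*h + g)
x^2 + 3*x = x*(x + 3)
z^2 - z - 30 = (z - 6)*(z + 5)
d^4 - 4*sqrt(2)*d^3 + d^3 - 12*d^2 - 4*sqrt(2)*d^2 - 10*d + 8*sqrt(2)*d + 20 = (d - 1)*(d + 2)*(d - 5*sqrt(2))*(d + sqrt(2))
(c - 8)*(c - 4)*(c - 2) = c^3 - 14*c^2 + 56*c - 64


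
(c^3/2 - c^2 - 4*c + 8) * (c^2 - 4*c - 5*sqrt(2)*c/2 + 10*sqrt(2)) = c^5/2 - 3*c^4 - 5*sqrt(2)*c^4/4 + 15*sqrt(2)*c^3/2 + 24*c^2 - 60*sqrt(2)*c - 32*c + 80*sqrt(2)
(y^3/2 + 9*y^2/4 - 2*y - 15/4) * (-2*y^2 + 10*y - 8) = -y^5 + y^4/2 + 45*y^3/2 - 61*y^2/2 - 43*y/2 + 30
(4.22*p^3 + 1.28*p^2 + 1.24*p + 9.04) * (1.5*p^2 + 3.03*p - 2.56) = 6.33*p^5 + 14.7066*p^4 - 5.0648*p^3 + 14.0404*p^2 + 24.2168*p - 23.1424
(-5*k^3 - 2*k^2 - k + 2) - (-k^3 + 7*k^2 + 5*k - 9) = -4*k^3 - 9*k^2 - 6*k + 11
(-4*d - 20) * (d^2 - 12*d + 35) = -4*d^3 + 28*d^2 + 100*d - 700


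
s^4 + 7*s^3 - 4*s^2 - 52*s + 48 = (s - 2)*(s - 1)*(s + 4)*(s + 6)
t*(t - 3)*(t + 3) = t^3 - 9*t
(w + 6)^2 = w^2 + 12*w + 36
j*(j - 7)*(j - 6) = j^3 - 13*j^2 + 42*j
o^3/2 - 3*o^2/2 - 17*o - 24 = (o/2 + 1)*(o - 8)*(o + 3)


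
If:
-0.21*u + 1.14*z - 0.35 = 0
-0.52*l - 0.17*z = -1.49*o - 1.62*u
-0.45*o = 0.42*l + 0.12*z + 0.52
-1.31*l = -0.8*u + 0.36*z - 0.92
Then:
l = 4.49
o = -5.76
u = 6.91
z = 1.58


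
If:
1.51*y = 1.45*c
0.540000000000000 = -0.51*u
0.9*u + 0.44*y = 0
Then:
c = 2.26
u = -1.06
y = 2.17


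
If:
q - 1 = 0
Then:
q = 1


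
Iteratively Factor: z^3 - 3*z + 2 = (z + 2)*(z^2 - 2*z + 1) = (z - 1)*(z + 2)*(z - 1)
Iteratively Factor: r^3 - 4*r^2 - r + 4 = (r + 1)*(r^2 - 5*r + 4) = (r - 1)*(r + 1)*(r - 4)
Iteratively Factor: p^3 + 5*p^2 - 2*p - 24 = (p + 3)*(p^2 + 2*p - 8) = (p - 2)*(p + 3)*(p + 4)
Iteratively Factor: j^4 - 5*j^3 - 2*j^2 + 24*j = (j)*(j^3 - 5*j^2 - 2*j + 24) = j*(j + 2)*(j^2 - 7*j + 12) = j*(j - 4)*(j + 2)*(j - 3)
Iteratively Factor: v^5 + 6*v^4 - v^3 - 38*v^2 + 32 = (v + 4)*(v^4 + 2*v^3 - 9*v^2 - 2*v + 8) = (v - 1)*(v + 4)*(v^3 + 3*v^2 - 6*v - 8) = (v - 2)*(v - 1)*(v + 4)*(v^2 + 5*v + 4) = (v - 2)*(v - 1)*(v + 4)^2*(v + 1)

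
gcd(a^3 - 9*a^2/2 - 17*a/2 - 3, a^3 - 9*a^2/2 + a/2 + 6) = a + 1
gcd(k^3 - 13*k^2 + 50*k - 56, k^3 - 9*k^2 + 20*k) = k - 4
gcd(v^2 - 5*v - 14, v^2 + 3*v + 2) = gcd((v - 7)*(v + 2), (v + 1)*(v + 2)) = v + 2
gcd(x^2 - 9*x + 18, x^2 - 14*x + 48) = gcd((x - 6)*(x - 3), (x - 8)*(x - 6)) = x - 6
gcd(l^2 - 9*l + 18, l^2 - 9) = l - 3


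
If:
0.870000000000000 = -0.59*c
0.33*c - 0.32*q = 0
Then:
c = -1.47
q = -1.52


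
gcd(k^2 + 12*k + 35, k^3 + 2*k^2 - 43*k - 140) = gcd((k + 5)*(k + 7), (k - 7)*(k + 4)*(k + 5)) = k + 5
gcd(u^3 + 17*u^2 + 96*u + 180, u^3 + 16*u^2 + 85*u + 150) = u^2 + 11*u + 30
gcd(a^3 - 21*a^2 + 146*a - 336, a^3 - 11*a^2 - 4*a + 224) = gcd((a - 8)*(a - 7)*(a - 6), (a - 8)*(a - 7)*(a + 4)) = a^2 - 15*a + 56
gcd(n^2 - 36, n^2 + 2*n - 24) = n + 6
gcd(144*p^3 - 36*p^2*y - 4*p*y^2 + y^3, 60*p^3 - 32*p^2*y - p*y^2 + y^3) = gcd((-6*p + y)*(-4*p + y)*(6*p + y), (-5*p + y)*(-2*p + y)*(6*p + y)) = 6*p + y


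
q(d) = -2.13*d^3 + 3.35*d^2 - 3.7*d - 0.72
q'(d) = -6.39*d^2 + 6.7*d - 3.7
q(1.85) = -9.59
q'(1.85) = -13.17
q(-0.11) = -0.27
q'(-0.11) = -4.51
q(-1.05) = 9.32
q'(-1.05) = -17.78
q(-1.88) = 32.23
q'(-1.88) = -38.88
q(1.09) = -3.53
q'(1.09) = -3.99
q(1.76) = -8.47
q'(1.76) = -11.70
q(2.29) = -17.20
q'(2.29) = -21.87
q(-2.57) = 67.07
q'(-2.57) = -63.12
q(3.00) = -39.18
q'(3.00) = -41.11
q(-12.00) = 4206.72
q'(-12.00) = -1004.26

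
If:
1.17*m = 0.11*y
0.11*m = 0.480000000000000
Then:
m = 4.36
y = 46.41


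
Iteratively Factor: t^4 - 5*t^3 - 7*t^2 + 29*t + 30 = (t + 2)*(t^3 - 7*t^2 + 7*t + 15) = (t + 1)*(t + 2)*(t^2 - 8*t + 15) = (t - 5)*(t + 1)*(t + 2)*(t - 3)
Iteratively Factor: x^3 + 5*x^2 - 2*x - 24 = (x + 4)*(x^2 + x - 6) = (x - 2)*(x + 4)*(x + 3)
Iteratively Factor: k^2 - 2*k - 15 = (k + 3)*(k - 5)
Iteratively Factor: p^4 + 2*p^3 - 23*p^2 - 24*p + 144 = (p - 3)*(p^3 + 5*p^2 - 8*p - 48) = (p - 3)*(p + 4)*(p^2 + p - 12) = (p - 3)*(p + 4)^2*(p - 3)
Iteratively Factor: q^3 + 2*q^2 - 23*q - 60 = (q - 5)*(q^2 + 7*q + 12) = (q - 5)*(q + 3)*(q + 4)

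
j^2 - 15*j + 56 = (j - 8)*(j - 7)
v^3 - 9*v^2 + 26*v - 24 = (v - 4)*(v - 3)*(v - 2)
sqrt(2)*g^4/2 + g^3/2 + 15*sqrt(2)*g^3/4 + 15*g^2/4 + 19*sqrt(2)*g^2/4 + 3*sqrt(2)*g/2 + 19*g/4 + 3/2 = (g/2 + 1/2)*(g + 1/2)*(g + 6)*(sqrt(2)*g + 1)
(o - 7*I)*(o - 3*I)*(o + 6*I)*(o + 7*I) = o^4 + 3*I*o^3 + 67*o^2 + 147*I*o + 882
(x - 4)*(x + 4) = x^2 - 16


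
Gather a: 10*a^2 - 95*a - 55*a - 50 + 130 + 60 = 10*a^2 - 150*a + 140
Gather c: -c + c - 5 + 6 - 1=0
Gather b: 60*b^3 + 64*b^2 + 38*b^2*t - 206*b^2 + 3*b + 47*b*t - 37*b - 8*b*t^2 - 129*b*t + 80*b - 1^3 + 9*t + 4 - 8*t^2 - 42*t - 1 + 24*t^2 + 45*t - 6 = 60*b^3 + b^2*(38*t - 142) + b*(-8*t^2 - 82*t + 46) + 16*t^2 + 12*t - 4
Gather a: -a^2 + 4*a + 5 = -a^2 + 4*a + 5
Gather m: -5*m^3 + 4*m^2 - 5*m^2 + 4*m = -5*m^3 - m^2 + 4*m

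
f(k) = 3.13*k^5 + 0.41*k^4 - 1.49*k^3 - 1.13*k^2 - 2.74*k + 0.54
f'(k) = 15.65*k^4 + 1.64*k^3 - 4.47*k^2 - 2.26*k - 2.74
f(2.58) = 336.33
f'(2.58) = 683.25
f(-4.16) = -3677.08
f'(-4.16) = 4498.16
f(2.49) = 279.07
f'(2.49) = 590.84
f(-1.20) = -2.16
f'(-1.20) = 23.15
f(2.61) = 357.32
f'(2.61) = 716.30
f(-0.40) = 1.53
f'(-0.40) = -2.26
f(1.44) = 10.95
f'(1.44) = 56.93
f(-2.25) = -152.03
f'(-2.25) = 362.13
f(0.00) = 0.54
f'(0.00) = -2.74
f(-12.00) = -767896.98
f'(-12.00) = 321065.18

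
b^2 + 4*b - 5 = (b - 1)*(b + 5)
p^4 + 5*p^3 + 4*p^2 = p^2*(p + 1)*(p + 4)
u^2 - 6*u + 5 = (u - 5)*(u - 1)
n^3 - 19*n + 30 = (n - 3)*(n - 2)*(n + 5)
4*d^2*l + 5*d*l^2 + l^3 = l*(d + l)*(4*d + l)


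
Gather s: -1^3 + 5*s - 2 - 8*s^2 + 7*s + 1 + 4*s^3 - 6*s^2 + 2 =4*s^3 - 14*s^2 + 12*s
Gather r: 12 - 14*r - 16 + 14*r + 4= 0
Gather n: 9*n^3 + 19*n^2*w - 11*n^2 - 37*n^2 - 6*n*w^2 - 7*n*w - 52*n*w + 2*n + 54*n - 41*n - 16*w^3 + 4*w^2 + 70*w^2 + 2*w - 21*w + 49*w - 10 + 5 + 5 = 9*n^3 + n^2*(19*w - 48) + n*(-6*w^2 - 59*w + 15) - 16*w^3 + 74*w^2 + 30*w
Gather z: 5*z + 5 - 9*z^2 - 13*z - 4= -9*z^2 - 8*z + 1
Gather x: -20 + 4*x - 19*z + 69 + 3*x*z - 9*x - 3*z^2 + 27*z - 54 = x*(3*z - 5) - 3*z^2 + 8*z - 5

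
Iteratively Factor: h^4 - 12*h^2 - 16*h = (h + 2)*(h^3 - 2*h^2 - 8*h) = (h + 2)^2*(h^2 - 4*h) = h*(h + 2)^2*(h - 4)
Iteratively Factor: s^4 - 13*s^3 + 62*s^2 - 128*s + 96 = (s - 4)*(s^3 - 9*s^2 + 26*s - 24) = (s - 4)*(s - 2)*(s^2 - 7*s + 12) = (s - 4)*(s - 3)*(s - 2)*(s - 4)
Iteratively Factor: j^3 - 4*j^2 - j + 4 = (j - 1)*(j^2 - 3*j - 4) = (j - 4)*(j - 1)*(j + 1)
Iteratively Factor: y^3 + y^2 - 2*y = (y - 1)*(y^2 + 2*y) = y*(y - 1)*(y + 2)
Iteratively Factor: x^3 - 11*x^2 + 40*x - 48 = (x - 4)*(x^2 - 7*x + 12) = (x - 4)*(x - 3)*(x - 4)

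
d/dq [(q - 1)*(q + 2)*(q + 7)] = 3*q^2 + 16*q + 5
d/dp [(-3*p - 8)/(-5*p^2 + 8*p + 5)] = (-15*p^2 - 80*p + 49)/(25*p^4 - 80*p^3 + 14*p^2 + 80*p + 25)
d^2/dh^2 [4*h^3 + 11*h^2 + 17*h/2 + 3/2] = 24*h + 22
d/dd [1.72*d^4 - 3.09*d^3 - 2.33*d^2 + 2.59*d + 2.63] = 6.88*d^3 - 9.27*d^2 - 4.66*d + 2.59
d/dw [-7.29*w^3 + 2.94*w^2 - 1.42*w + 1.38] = -21.87*w^2 + 5.88*w - 1.42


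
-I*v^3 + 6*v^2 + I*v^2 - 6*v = v*(v + 6*I)*(-I*v + I)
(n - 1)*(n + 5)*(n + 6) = n^3 + 10*n^2 + 19*n - 30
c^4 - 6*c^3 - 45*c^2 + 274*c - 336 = (c - 8)*(c - 3)*(c - 2)*(c + 7)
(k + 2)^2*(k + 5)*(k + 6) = k^4 + 15*k^3 + 78*k^2 + 164*k + 120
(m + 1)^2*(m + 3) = m^3 + 5*m^2 + 7*m + 3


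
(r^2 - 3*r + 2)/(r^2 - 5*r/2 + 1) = 2*(r - 1)/(2*r - 1)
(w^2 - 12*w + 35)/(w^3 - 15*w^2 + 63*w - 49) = (w - 5)/(w^2 - 8*w + 7)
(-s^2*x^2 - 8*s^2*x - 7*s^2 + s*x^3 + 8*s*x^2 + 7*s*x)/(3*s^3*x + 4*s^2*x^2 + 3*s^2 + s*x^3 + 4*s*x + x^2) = s*(-s*x^2 - 8*s*x - 7*s + x^3 + 8*x^2 + 7*x)/(3*s^3*x + 4*s^2*x^2 + 3*s^2 + s*x^3 + 4*s*x + x^2)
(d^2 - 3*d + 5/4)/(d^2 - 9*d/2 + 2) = (d - 5/2)/(d - 4)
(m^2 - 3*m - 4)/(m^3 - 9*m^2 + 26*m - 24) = (m + 1)/(m^2 - 5*m + 6)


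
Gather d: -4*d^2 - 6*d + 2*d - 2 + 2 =-4*d^2 - 4*d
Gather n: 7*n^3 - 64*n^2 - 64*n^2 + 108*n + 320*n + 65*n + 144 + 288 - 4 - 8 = 7*n^3 - 128*n^2 + 493*n + 420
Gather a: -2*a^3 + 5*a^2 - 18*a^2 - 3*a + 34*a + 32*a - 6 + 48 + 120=-2*a^3 - 13*a^2 + 63*a + 162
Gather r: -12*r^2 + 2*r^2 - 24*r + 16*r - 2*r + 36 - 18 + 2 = -10*r^2 - 10*r + 20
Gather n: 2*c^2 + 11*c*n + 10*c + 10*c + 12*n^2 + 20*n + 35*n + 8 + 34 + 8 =2*c^2 + 20*c + 12*n^2 + n*(11*c + 55) + 50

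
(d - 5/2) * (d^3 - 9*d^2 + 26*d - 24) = d^4 - 23*d^3/2 + 97*d^2/2 - 89*d + 60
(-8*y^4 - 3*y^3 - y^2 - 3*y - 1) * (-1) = 8*y^4 + 3*y^3 + y^2 + 3*y + 1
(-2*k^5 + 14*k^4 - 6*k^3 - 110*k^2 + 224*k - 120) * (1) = -2*k^5 + 14*k^4 - 6*k^3 - 110*k^2 + 224*k - 120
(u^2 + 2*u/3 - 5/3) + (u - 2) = u^2 + 5*u/3 - 11/3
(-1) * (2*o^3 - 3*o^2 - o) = -2*o^3 + 3*o^2 + o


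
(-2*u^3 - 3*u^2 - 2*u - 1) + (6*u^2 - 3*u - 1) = -2*u^3 + 3*u^2 - 5*u - 2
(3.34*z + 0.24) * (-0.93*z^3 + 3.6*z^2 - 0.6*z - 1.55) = -3.1062*z^4 + 11.8008*z^3 - 1.14*z^2 - 5.321*z - 0.372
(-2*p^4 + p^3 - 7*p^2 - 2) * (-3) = 6*p^4 - 3*p^3 + 21*p^2 + 6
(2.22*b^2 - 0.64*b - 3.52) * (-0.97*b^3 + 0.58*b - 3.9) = -2.1534*b^5 + 0.6208*b^4 + 4.702*b^3 - 9.0292*b^2 + 0.4544*b + 13.728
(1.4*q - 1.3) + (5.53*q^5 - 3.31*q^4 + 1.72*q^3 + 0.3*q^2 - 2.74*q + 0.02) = 5.53*q^5 - 3.31*q^4 + 1.72*q^3 + 0.3*q^2 - 1.34*q - 1.28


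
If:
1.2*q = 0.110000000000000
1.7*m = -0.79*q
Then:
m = -0.04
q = 0.09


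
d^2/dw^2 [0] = 0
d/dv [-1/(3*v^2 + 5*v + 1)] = (6*v + 5)/(3*v^2 + 5*v + 1)^2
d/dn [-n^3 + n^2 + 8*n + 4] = -3*n^2 + 2*n + 8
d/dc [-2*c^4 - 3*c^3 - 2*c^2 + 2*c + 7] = -8*c^3 - 9*c^2 - 4*c + 2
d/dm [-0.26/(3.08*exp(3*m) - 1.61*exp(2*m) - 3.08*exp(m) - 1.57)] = (2.4024*exp(2*m) - 0.8372*exp(m) - 0.8008)*exp(m)/(-3.08*exp(3*m) + 1.61*exp(2*m) + 3.08*exp(m) + 1.57)^2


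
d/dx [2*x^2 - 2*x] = 4*x - 2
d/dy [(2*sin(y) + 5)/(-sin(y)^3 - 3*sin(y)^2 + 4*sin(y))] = (4*sin(y)^3 + 21*sin(y)^2 + 30*sin(y) - 20)*cos(y)/((sin(y) - 1)^2*(sin(y) + 4)^2*sin(y)^2)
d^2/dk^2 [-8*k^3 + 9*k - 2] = -48*k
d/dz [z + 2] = 1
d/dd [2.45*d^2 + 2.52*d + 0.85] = 4.9*d + 2.52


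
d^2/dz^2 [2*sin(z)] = -2*sin(z)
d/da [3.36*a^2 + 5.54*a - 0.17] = 6.72*a + 5.54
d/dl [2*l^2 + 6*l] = 4*l + 6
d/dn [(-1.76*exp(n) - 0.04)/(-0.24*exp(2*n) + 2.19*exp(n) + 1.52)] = (-(0.48*exp(n) - 2.19)*(1.76*exp(n) + 0.04) + 0.4224*exp(2*n) - 3.8544*exp(n) - 2.6752)*exp(n)/(-0.24*exp(2*n) + 2.19*exp(n) + 1.52)^2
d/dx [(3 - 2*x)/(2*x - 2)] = -1/(2*(x - 1)^2)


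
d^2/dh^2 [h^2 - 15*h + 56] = 2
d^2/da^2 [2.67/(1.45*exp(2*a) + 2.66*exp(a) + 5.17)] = (2.67*(2.9*exp(a) + 2.66)*(5.8*exp(a) + 5.32)*exp(a) - (15.486*exp(a) + 7.1022)*(1.45*exp(2*a) + 2.66*exp(a) + 5.17))*exp(a)/(1.45*exp(2*a) + 2.66*exp(a) + 5.17)^3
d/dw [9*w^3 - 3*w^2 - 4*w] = 27*w^2 - 6*w - 4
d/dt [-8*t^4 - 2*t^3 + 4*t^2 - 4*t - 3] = -32*t^3 - 6*t^2 + 8*t - 4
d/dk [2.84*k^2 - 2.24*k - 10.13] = 5.68*k - 2.24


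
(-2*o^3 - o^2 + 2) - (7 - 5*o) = -2*o^3 - o^2 + 5*o - 5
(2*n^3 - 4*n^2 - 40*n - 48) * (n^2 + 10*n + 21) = 2*n^5 + 16*n^4 - 38*n^3 - 532*n^2 - 1320*n - 1008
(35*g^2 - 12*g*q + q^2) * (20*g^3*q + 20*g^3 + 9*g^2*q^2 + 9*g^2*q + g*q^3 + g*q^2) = 700*g^5*q + 700*g^5 + 75*g^4*q^2 + 75*g^4*q - 53*g^3*q^3 - 53*g^3*q^2 - 3*g^2*q^4 - 3*g^2*q^3 + g*q^5 + g*q^4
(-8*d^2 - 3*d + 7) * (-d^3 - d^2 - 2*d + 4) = 8*d^5 + 11*d^4 + 12*d^3 - 33*d^2 - 26*d + 28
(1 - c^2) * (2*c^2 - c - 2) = -2*c^4 + c^3 + 4*c^2 - c - 2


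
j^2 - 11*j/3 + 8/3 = (j - 8/3)*(j - 1)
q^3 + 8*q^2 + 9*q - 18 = (q - 1)*(q + 3)*(q + 6)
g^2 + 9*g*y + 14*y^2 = (g + 2*y)*(g + 7*y)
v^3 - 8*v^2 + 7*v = v*(v - 7)*(v - 1)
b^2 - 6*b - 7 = (b - 7)*(b + 1)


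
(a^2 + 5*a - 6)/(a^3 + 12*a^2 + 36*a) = (a - 1)/(a*(a + 6))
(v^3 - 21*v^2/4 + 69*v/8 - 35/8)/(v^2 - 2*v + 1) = (8*v^2 - 34*v + 35)/(8*(v - 1))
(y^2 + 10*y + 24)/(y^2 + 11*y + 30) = (y + 4)/(y + 5)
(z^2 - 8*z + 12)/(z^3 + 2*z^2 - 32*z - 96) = (z - 2)/(z^2 + 8*z + 16)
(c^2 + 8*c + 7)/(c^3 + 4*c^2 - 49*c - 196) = (c + 1)/(c^2 - 3*c - 28)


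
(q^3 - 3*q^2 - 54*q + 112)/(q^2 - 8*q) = q + 5 - 14/q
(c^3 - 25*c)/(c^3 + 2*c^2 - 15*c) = (c - 5)/(c - 3)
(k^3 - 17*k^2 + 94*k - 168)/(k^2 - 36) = (k^2 - 11*k + 28)/(k + 6)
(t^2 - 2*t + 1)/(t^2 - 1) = (t - 1)/(t + 1)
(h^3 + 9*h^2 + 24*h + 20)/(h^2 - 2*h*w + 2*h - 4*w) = (-h^2 - 7*h - 10)/(-h + 2*w)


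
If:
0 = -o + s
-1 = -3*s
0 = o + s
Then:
No Solution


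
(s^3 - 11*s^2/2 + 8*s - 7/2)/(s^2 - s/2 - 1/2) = (2*s^2 - 9*s + 7)/(2*s + 1)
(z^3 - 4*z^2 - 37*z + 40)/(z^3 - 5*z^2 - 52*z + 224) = (z^2 + 4*z - 5)/(z^2 + 3*z - 28)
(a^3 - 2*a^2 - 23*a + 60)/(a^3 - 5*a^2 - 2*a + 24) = (a + 5)/(a + 2)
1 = 1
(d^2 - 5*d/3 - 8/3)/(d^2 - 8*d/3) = (d + 1)/d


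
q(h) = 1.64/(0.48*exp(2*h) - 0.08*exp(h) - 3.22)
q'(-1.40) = -0.01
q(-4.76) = -0.51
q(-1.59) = -0.51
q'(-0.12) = -0.13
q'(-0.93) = -0.02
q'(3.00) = -0.02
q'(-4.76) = 0.00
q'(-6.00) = 0.00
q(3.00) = 0.01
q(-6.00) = -0.51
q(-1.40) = -0.51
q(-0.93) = -0.52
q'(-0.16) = -0.12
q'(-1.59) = -0.00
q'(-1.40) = -0.01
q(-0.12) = -0.56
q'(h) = 1.64*(-0.96*exp(2*h) + 0.08*exp(h))/(0.48*exp(2*h) - 0.08*exp(h) - 3.22)^2 = (0.1312 - 1.5744*exp(h))*exp(h)/(-0.48*exp(2*h) + 0.08*exp(h) + 3.22)^2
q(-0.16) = -0.56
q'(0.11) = -0.25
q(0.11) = -0.60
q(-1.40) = -0.51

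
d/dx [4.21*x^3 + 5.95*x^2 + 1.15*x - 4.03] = 12.63*x^2 + 11.9*x + 1.15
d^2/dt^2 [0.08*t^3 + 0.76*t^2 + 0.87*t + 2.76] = 0.48*t + 1.52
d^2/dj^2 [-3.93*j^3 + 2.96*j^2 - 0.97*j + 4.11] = 5.92 - 23.58*j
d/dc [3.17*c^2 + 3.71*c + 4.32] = 6.34*c + 3.71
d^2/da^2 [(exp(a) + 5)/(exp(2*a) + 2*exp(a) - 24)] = (exp(4*a) + 18*exp(3*a) + 174*exp(2*a) + 548*exp(a) + 816)*exp(a)/(exp(6*a) + 6*exp(5*a) - 60*exp(4*a) - 280*exp(3*a) + 1440*exp(2*a) + 3456*exp(a) - 13824)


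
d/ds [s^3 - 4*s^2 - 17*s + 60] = 3*s^2 - 8*s - 17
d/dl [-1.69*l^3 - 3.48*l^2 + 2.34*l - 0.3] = -5.07*l^2 - 6.96*l + 2.34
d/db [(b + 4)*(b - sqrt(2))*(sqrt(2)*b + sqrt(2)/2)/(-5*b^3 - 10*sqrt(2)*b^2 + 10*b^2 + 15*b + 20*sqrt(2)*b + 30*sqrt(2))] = (-12*b^4 + 13*sqrt(2)*b^4 - 4*b^3 + 20*sqrt(2)*b^3 - 33*sqrt(2)*b^2 + 160*b^2 - 80*sqrt(2)*b + 248*b - 76*sqrt(2) + 72)/(10*(b^6 - 4*b^5 + 4*sqrt(2)*b^5 - 16*sqrt(2)*b^4 + 6*b^4 - 20*b^3 - 8*sqrt(2)*b^3 - 7*b^2 + 48*sqrt(2)*b^2 + 36*sqrt(2)*b + 96*b + 72))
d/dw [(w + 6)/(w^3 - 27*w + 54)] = -2/(w^3 - 9*w^2 + 27*w - 27)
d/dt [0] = 0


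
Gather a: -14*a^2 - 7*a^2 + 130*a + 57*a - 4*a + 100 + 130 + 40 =-21*a^2 + 183*a + 270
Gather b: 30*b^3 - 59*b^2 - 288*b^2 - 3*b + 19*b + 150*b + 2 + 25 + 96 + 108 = 30*b^3 - 347*b^2 + 166*b + 231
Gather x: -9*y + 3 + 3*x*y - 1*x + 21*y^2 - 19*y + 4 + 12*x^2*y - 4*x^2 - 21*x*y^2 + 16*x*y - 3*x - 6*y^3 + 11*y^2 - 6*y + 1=x^2*(12*y - 4) + x*(-21*y^2 + 19*y - 4) - 6*y^3 + 32*y^2 - 34*y + 8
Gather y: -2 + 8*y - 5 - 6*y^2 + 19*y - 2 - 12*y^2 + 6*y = -18*y^2 + 33*y - 9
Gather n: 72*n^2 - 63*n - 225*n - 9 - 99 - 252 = 72*n^2 - 288*n - 360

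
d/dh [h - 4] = 1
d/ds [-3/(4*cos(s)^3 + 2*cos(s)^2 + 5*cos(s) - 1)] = 3*(12*sin(s)^2 - 4*cos(s) - 17)*sin(s)/(8*cos(s) + cos(2*s) + cos(3*s))^2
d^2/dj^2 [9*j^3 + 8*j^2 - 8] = 54*j + 16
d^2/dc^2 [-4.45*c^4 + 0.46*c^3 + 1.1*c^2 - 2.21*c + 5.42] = -53.4*c^2 + 2.76*c + 2.2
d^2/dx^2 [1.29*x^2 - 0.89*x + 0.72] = 2.58000000000000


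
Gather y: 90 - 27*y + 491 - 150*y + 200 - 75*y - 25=756 - 252*y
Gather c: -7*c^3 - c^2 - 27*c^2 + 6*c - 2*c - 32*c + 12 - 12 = -7*c^3 - 28*c^2 - 28*c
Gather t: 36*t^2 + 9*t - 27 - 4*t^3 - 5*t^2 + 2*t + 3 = -4*t^3 + 31*t^2 + 11*t - 24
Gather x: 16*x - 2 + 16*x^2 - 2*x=16*x^2 + 14*x - 2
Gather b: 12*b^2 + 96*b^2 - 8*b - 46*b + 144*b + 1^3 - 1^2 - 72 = 108*b^2 + 90*b - 72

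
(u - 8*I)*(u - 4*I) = u^2 - 12*I*u - 32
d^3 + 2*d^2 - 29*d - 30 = (d - 5)*(d + 1)*(d + 6)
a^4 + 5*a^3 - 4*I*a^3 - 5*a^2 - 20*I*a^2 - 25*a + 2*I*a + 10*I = (a + 5)*(a - 2*I)*(a - I)^2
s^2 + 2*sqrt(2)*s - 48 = (s - 4*sqrt(2))*(s + 6*sqrt(2))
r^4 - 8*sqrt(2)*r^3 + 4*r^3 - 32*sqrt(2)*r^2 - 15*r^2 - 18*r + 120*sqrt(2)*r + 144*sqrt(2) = (r - 3)*(r + 1)*(r + 6)*(r - 8*sqrt(2))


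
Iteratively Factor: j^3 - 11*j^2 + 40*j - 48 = (j - 3)*(j^2 - 8*j + 16) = (j - 4)*(j - 3)*(j - 4)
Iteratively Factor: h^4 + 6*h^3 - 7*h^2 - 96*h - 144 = (h + 4)*(h^3 + 2*h^2 - 15*h - 36) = (h + 3)*(h + 4)*(h^2 - h - 12) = (h - 4)*(h + 3)*(h + 4)*(h + 3)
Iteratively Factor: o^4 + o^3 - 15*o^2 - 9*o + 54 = (o - 3)*(o^3 + 4*o^2 - 3*o - 18) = (o - 3)*(o - 2)*(o^2 + 6*o + 9) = (o - 3)*(o - 2)*(o + 3)*(o + 3)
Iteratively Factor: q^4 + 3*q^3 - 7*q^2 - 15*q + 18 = (q - 2)*(q^3 + 5*q^2 + 3*q - 9) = (q - 2)*(q - 1)*(q^2 + 6*q + 9) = (q - 2)*(q - 1)*(q + 3)*(q + 3)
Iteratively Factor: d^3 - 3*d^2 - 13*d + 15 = (d - 5)*(d^2 + 2*d - 3) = (d - 5)*(d + 3)*(d - 1)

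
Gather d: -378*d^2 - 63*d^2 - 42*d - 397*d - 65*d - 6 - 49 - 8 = -441*d^2 - 504*d - 63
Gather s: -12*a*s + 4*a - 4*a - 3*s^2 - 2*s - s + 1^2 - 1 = -3*s^2 + s*(-12*a - 3)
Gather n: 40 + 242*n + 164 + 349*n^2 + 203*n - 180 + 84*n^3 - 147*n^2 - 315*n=84*n^3 + 202*n^2 + 130*n + 24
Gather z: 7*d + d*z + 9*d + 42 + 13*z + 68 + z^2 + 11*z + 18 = 16*d + z^2 + z*(d + 24) + 128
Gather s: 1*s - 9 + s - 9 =2*s - 18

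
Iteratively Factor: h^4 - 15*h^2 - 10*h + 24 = (h + 2)*(h^3 - 2*h^2 - 11*h + 12) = (h - 4)*(h + 2)*(h^2 + 2*h - 3) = (h - 4)*(h - 1)*(h + 2)*(h + 3)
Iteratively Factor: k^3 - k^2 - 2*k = (k)*(k^2 - k - 2) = k*(k - 2)*(k + 1)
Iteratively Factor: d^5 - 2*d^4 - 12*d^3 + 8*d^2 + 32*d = (d + 2)*(d^4 - 4*d^3 - 4*d^2 + 16*d) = (d - 2)*(d + 2)*(d^3 - 2*d^2 - 8*d) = (d - 4)*(d - 2)*(d + 2)*(d^2 + 2*d) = (d - 4)*(d - 2)*(d + 2)^2*(d)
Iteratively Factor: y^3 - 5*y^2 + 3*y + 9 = (y - 3)*(y^2 - 2*y - 3) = (y - 3)*(y + 1)*(y - 3)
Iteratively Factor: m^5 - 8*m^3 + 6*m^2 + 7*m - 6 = (m - 1)*(m^4 + m^3 - 7*m^2 - m + 6) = (m - 2)*(m - 1)*(m^3 + 3*m^2 - m - 3) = (m - 2)*(m - 1)*(m + 1)*(m^2 + 2*m - 3) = (m - 2)*(m - 1)*(m + 1)*(m + 3)*(m - 1)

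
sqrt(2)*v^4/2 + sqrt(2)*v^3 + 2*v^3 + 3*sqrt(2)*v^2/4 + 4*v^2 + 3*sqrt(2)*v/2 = v*(v + 2)*(v + 3*sqrt(2)/2)*(sqrt(2)*v/2 + 1/2)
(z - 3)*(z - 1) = z^2 - 4*z + 3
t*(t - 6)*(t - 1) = t^3 - 7*t^2 + 6*t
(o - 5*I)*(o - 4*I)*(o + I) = o^3 - 8*I*o^2 - 11*o - 20*I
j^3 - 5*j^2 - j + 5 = (j - 5)*(j - 1)*(j + 1)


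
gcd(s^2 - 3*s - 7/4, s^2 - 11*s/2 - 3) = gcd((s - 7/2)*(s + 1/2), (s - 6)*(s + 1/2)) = s + 1/2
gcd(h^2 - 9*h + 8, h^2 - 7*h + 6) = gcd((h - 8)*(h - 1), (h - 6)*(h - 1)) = h - 1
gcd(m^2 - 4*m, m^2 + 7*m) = m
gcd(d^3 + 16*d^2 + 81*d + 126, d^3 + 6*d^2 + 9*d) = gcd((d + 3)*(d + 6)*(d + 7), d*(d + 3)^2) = d + 3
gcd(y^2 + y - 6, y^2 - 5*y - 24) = y + 3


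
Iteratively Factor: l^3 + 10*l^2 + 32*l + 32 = (l + 4)*(l^2 + 6*l + 8) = (l + 2)*(l + 4)*(l + 4)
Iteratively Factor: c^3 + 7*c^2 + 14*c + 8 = (c + 4)*(c^2 + 3*c + 2) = (c + 2)*(c + 4)*(c + 1)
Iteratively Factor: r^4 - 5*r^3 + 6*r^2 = (r)*(r^3 - 5*r^2 + 6*r) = r^2*(r^2 - 5*r + 6) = r^2*(r - 2)*(r - 3)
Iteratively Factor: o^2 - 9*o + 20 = (o - 4)*(o - 5)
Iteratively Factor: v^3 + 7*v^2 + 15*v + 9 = (v + 3)*(v^2 + 4*v + 3) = (v + 3)^2*(v + 1)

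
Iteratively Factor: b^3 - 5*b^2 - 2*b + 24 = (b - 4)*(b^2 - b - 6) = (b - 4)*(b - 3)*(b + 2)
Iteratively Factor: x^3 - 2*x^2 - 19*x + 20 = (x - 5)*(x^2 + 3*x - 4) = (x - 5)*(x - 1)*(x + 4)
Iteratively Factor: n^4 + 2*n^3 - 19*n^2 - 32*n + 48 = (n - 4)*(n^3 + 6*n^2 + 5*n - 12) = (n - 4)*(n - 1)*(n^2 + 7*n + 12) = (n - 4)*(n - 1)*(n + 4)*(n + 3)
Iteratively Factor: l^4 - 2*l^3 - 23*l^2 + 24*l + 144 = (l - 4)*(l^3 + 2*l^2 - 15*l - 36) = (l - 4)^2*(l^2 + 6*l + 9) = (l - 4)^2*(l + 3)*(l + 3)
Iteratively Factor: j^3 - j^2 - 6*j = (j - 3)*(j^2 + 2*j) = j*(j - 3)*(j + 2)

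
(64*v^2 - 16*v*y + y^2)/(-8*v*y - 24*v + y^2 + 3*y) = (-8*v + y)/(y + 3)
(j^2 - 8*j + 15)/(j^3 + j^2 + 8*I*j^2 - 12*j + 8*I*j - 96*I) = (j - 5)/(j^2 + j*(4 + 8*I) + 32*I)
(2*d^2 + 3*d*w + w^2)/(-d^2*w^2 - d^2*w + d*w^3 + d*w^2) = (2*d^2 + 3*d*w + w^2)/(d*w*(-d*w - d + w^2 + w))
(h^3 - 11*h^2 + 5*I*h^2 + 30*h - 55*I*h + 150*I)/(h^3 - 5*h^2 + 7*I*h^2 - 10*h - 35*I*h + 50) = (h - 6)/(h + 2*I)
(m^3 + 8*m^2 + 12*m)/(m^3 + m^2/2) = 2*(m^2 + 8*m + 12)/(m*(2*m + 1))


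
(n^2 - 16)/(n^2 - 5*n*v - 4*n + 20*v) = (-n - 4)/(-n + 5*v)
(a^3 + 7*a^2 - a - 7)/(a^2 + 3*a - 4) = (a^2 + 8*a + 7)/(a + 4)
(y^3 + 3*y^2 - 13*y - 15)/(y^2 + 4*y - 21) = (y^2 + 6*y + 5)/(y + 7)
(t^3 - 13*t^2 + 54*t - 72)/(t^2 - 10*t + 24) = t - 3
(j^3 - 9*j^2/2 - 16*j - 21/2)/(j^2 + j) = j - 11/2 - 21/(2*j)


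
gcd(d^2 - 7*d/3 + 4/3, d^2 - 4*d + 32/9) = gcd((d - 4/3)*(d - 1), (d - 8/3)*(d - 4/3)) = d - 4/3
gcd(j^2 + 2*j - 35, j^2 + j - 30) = j - 5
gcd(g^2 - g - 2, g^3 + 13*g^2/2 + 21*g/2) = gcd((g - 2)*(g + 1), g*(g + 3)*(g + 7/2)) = 1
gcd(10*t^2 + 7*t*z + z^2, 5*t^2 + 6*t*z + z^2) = 5*t + z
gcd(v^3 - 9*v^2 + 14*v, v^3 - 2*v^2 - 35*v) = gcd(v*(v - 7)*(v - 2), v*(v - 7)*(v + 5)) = v^2 - 7*v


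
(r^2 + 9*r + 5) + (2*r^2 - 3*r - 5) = 3*r^2 + 6*r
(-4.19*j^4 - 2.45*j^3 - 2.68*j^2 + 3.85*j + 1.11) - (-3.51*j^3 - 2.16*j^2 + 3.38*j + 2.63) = -4.19*j^4 + 1.06*j^3 - 0.52*j^2 + 0.47*j - 1.52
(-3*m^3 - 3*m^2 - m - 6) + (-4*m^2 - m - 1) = -3*m^3 - 7*m^2 - 2*m - 7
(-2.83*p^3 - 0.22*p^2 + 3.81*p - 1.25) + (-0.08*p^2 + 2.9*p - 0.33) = -2.83*p^3 - 0.3*p^2 + 6.71*p - 1.58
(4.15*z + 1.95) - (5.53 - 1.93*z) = 6.08*z - 3.58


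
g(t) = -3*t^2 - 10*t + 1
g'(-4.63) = 17.78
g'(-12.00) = 62.00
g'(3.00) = -28.00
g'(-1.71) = 0.26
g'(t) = -6*t - 10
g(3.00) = -56.00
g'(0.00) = -10.00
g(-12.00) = -311.00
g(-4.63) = -17.01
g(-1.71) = 9.33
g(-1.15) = 8.53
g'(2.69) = -26.14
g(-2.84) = 5.20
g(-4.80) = -20.12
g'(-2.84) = 7.04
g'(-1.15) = -3.10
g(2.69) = -47.61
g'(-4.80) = 18.80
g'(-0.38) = -7.72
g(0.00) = 1.00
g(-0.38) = 4.37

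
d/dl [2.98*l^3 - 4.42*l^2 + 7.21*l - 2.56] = 8.94*l^2 - 8.84*l + 7.21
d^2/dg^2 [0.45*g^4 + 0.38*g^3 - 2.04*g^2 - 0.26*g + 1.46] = 5.4*g^2 + 2.28*g - 4.08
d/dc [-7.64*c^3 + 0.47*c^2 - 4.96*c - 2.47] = -22.92*c^2 + 0.94*c - 4.96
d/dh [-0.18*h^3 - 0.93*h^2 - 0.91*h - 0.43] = -0.54*h^2 - 1.86*h - 0.91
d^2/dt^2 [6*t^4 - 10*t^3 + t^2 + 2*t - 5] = 72*t^2 - 60*t + 2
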